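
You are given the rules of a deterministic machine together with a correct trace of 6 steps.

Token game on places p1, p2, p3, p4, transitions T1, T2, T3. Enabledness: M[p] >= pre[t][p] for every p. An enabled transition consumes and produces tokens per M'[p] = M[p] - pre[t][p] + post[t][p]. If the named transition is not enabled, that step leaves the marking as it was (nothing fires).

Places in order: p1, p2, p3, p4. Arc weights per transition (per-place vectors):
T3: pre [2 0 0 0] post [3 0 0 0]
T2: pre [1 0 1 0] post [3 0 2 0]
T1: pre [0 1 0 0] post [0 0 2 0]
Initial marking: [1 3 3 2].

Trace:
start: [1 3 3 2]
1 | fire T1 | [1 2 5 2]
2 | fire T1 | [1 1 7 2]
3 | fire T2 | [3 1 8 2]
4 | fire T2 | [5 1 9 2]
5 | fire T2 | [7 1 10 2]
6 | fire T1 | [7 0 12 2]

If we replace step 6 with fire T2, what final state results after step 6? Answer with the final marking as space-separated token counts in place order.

(re-executing from step 6 with the substitution; state before step 6: [7 1 10 2])
6 | fire T2 | [9 1 11 2]

9 1 11 2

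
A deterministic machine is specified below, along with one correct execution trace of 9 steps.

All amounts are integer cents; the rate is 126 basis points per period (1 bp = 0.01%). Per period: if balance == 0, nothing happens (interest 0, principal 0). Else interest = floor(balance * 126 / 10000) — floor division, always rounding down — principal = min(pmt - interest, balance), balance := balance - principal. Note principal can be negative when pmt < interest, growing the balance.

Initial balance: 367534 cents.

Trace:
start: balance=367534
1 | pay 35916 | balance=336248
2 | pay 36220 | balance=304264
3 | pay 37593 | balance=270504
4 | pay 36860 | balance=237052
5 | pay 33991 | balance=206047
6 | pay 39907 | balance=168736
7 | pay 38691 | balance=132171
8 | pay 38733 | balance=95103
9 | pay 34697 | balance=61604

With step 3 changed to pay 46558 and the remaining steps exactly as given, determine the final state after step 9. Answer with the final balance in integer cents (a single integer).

51939

(re-executing from step 3 with the substitution; state before step 3: balance=304264)
3 | pay 46558 | balance=261539
4 | pay 36860 | balance=227974
5 | pay 33991 | balance=196855
6 | pay 39907 | balance=159428
7 | pay 38691 | balance=122745
8 | pay 38733 | balance=85558
9 | pay 34697 | balance=51939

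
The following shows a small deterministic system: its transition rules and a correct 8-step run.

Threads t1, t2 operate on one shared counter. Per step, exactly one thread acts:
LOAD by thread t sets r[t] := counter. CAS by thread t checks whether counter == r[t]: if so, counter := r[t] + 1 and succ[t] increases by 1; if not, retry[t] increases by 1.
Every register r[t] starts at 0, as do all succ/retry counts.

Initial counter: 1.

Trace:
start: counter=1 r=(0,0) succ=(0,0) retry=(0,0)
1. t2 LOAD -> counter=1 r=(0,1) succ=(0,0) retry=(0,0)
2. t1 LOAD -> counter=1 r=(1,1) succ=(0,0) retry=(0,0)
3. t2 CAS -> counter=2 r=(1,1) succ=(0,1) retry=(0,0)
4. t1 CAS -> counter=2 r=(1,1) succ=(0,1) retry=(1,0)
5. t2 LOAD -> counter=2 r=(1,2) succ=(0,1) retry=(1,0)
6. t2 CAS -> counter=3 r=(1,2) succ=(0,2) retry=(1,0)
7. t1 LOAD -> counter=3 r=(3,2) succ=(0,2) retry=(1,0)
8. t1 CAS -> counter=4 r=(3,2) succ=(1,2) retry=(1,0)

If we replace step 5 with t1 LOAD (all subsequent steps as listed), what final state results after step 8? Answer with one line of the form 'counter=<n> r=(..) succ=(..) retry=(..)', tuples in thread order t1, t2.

(re-executing from step 5 with the substitution; state before step 5: counter=2 r=(1,1) succ=(0,1) retry=(1,0))
5. t1 LOAD -> counter=2 r=(2,1) succ=(0,1) retry=(1,0)
6. t2 CAS -> counter=2 r=(2,1) succ=(0,1) retry=(1,1)
7. t1 LOAD -> counter=2 r=(2,1) succ=(0,1) retry=(1,1)
8. t1 CAS -> counter=3 r=(2,1) succ=(1,1) retry=(1,1)

counter=3 r=(2,1) succ=(1,1) retry=(1,1)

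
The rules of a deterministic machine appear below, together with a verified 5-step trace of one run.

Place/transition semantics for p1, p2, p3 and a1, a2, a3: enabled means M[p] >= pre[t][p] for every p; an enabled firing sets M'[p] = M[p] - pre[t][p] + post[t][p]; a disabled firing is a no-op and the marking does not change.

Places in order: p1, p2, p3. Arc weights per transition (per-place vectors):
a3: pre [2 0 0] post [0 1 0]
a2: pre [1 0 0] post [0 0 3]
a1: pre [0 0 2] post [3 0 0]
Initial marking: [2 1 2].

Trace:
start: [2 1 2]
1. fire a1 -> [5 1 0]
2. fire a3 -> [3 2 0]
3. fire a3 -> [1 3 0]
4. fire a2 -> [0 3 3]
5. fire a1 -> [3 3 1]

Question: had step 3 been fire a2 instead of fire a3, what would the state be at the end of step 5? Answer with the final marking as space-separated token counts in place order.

4 2 4

(re-executing from step 3 with the substitution; state before step 3: [3 2 0])
3. fire a2 -> [2 2 3]
4. fire a2 -> [1 2 6]
5. fire a1 -> [4 2 4]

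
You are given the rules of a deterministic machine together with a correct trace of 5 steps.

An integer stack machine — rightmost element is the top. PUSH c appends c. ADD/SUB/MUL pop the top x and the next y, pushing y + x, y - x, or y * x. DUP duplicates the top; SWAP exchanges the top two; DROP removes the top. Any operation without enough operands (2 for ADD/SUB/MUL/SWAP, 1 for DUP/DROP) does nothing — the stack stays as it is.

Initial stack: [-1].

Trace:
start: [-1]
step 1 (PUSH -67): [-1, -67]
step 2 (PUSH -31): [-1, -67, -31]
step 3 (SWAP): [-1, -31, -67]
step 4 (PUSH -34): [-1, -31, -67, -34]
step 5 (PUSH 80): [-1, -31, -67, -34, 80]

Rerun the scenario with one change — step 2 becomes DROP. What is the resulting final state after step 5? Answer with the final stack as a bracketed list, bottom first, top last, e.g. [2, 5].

(re-executing from step 2 with the substitution; state before step 2: [-1, -67])
step 2 (DROP): [-1]
step 3 (SWAP): [-1]
step 4 (PUSH -34): [-1, -34]
step 5 (PUSH 80): [-1, -34, 80]

[-1, -34, 80]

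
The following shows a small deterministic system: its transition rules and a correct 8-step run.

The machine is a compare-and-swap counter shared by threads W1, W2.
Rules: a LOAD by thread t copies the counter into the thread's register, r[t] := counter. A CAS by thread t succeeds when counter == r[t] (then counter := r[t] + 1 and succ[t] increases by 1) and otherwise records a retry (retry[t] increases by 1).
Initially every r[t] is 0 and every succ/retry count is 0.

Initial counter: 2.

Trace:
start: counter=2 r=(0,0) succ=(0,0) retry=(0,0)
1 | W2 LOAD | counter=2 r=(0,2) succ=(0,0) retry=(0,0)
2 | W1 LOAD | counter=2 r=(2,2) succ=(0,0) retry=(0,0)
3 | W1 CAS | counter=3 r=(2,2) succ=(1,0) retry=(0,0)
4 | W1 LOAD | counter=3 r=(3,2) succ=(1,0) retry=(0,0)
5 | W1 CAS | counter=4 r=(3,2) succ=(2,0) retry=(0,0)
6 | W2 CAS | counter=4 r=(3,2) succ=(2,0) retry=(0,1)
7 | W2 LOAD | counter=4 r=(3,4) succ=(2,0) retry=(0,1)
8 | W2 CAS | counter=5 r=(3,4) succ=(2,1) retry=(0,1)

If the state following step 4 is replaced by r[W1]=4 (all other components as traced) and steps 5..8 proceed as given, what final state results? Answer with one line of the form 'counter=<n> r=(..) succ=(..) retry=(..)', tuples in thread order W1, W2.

state after step 4 := counter=3 r=(4,2) succ=(1,0) retry=(0,0)
5 | W1 CAS | counter=3 r=(4,2) succ=(1,0) retry=(1,0)
6 | W2 CAS | counter=3 r=(4,2) succ=(1,0) retry=(1,1)
7 | W2 LOAD | counter=3 r=(4,3) succ=(1,0) retry=(1,1)
8 | W2 CAS | counter=4 r=(4,3) succ=(1,1) retry=(1,1)

counter=4 r=(4,3) succ=(1,1) retry=(1,1)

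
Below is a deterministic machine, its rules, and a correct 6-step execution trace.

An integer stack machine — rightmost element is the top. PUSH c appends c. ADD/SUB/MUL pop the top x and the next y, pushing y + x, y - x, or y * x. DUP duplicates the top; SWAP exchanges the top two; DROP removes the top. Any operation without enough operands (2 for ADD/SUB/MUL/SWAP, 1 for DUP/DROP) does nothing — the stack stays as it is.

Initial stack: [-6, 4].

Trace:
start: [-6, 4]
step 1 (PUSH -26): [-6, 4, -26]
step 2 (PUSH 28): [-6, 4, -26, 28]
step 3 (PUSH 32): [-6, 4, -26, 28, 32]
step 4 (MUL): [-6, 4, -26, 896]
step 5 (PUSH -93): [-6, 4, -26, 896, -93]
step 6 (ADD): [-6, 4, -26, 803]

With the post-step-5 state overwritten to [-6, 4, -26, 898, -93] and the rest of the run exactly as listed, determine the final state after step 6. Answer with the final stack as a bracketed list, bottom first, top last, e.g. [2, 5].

state after step 5 := [-6, 4, -26, 898, -93]
step 6 (ADD): [-6, 4, -26, 805]

[-6, 4, -26, 805]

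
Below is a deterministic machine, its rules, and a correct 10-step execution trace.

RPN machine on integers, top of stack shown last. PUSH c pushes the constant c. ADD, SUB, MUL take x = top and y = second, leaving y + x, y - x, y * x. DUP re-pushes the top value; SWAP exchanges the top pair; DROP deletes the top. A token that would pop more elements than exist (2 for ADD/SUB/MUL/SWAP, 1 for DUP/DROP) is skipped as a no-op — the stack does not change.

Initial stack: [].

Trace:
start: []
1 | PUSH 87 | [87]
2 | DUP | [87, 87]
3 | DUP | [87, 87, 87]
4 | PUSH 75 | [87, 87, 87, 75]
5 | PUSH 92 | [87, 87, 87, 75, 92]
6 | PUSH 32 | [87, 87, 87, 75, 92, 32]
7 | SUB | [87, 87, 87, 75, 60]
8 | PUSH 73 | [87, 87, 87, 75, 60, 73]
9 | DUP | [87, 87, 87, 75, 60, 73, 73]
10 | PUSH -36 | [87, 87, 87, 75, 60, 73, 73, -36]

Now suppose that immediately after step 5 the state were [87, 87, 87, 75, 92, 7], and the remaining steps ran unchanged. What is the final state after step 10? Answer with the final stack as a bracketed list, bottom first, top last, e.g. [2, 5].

state after step 5 := [87, 87, 87, 75, 92, 7]
6 | PUSH 32 | [87, 87, 87, 75, 92, 7, 32]
7 | SUB | [87, 87, 87, 75, 92, -25]
8 | PUSH 73 | [87, 87, 87, 75, 92, -25, 73]
9 | DUP | [87, 87, 87, 75, 92, -25, 73, 73]
10 | PUSH -36 | [87, 87, 87, 75, 92, -25, 73, 73, -36]

[87, 87, 87, 75, 92, -25, 73, 73, -36]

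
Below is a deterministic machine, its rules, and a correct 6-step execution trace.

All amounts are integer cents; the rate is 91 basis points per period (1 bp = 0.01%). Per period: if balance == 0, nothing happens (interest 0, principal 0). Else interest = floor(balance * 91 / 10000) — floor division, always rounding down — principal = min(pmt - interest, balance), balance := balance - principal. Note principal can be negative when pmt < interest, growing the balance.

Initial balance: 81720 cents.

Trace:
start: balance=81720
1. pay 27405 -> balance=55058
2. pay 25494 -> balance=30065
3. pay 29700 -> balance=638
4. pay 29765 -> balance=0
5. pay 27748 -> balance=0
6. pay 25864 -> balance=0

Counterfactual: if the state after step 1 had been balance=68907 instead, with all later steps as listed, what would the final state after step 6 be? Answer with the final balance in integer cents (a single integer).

0

state after step 1 := balance=68907
2. pay 25494 -> balance=44040
3. pay 29700 -> balance=14740
4. pay 29765 -> balance=0
5. pay 27748 -> balance=0
6. pay 25864 -> balance=0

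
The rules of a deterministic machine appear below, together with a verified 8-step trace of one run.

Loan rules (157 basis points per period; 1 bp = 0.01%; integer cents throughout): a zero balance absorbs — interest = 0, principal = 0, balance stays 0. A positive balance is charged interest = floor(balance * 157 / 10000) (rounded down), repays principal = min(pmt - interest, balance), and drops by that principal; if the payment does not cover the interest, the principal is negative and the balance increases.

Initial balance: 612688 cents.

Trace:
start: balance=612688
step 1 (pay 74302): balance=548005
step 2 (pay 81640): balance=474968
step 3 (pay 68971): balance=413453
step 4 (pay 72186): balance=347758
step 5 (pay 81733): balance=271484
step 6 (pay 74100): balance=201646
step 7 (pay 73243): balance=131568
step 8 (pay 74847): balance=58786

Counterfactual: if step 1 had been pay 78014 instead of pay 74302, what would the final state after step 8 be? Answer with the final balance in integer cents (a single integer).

54647

(re-executing from step 1 with the substitution; state before step 1: balance=612688)
step 1 (pay 78014): balance=544293
step 2 (pay 81640): balance=471198
step 3 (pay 68971): balance=409624
step 4 (pay 72186): balance=343869
step 5 (pay 81733): balance=267534
step 6 (pay 74100): balance=197634
step 7 (pay 73243): balance=127493
step 8 (pay 74847): balance=54647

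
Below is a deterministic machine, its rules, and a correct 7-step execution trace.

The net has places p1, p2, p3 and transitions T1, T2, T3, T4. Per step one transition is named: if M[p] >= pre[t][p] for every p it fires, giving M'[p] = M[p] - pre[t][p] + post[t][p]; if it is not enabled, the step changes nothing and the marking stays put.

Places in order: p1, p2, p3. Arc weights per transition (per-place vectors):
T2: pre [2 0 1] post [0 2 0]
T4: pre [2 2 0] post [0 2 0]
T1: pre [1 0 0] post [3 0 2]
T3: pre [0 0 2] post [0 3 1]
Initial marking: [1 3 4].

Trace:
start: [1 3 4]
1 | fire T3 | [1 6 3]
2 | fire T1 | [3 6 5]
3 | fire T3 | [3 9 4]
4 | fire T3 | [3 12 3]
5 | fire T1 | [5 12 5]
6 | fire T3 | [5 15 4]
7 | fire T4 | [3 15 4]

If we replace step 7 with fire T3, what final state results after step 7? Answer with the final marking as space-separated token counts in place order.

(re-executing from step 7 with the substitution; state before step 7: [5 15 4])
7 | fire T3 | [5 18 3]

5 18 3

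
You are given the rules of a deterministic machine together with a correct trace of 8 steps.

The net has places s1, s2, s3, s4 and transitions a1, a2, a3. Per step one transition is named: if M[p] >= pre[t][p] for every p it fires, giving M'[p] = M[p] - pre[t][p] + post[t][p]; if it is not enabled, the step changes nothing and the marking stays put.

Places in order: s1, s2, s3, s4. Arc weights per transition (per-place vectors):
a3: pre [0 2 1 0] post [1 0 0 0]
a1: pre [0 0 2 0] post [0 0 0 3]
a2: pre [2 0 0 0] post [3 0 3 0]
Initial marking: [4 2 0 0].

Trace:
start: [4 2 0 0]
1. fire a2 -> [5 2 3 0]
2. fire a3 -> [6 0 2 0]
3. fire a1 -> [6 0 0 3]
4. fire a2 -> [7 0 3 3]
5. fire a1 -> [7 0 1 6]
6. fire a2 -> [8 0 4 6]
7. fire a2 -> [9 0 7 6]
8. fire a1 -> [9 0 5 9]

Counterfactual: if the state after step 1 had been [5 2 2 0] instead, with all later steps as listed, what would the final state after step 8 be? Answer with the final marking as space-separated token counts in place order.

9 0 6 6

state after step 1 := [5 2 2 0]
2. fire a3 -> [6 0 1 0]
3. fire a1 -> [6 0 1 0]
4. fire a2 -> [7 0 4 0]
5. fire a1 -> [7 0 2 3]
6. fire a2 -> [8 0 5 3]
7. fire a2 -> [9 0 8 3]
8. fire a1 -> [9 0 6 6]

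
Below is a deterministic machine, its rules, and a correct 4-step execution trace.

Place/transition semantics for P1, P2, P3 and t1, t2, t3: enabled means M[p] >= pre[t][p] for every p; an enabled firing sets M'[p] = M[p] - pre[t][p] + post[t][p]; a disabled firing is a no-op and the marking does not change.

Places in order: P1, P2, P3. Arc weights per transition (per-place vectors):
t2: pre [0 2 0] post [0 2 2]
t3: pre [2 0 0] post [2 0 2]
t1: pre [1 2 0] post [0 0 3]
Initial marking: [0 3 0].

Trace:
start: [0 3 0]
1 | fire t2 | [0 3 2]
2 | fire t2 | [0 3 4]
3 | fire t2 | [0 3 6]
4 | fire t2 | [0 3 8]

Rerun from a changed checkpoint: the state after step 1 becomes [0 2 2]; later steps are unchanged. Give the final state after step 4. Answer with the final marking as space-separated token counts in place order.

0 2 8

state after step 1 := [0 2 2]
2 | fire t2 | [0 2 4]
3 | fire t2 | [0 2 6]
4 | fire t2 | [0 2 8]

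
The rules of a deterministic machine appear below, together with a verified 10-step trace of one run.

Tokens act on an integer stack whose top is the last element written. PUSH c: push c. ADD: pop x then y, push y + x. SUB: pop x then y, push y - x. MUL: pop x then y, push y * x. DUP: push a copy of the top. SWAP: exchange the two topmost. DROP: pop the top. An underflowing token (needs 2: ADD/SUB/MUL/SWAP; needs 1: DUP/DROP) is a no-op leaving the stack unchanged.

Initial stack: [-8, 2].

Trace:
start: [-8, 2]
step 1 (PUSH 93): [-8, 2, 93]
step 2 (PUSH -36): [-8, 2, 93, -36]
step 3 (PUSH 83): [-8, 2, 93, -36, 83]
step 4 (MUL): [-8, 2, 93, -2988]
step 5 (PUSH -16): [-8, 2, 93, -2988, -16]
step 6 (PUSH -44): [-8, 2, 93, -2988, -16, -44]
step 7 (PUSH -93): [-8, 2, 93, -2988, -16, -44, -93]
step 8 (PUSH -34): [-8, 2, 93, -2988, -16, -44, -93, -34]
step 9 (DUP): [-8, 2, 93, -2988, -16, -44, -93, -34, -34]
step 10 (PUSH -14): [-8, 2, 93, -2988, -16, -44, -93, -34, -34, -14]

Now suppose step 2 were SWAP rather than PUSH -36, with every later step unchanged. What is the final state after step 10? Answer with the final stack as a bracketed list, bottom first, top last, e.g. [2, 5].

[-8, 93, 166, -16, -44, -93, -34, -34, -14]

(re-executing from step 2 with the substitution; state before step 2: [-8, 2, 93])
step 2 (SWAP): [-8, 93, 2]
step 3 (PUSH 83): [-8, 93, 2, 83]
step 4 (MUL): [-8, 93, 166]
step 5 (PUSH -16): [-8, 93, 166, -16]
step 6 (PUSH -44): [-8, 93, 166, -16, -44]
step 7 (PUSH -93): [-8, 93, 166, -16, -44, -93]
step 8 (PUSH -34): [-8, 93, 166, -16, -44, -93, -34]
step 9 (DUP): [-8, 93, 166, -16, -44, -93, -34, -34]
step 10 (PUSH -14): [-8, 93, 166, -16, -44, -93, -34, -34, -14]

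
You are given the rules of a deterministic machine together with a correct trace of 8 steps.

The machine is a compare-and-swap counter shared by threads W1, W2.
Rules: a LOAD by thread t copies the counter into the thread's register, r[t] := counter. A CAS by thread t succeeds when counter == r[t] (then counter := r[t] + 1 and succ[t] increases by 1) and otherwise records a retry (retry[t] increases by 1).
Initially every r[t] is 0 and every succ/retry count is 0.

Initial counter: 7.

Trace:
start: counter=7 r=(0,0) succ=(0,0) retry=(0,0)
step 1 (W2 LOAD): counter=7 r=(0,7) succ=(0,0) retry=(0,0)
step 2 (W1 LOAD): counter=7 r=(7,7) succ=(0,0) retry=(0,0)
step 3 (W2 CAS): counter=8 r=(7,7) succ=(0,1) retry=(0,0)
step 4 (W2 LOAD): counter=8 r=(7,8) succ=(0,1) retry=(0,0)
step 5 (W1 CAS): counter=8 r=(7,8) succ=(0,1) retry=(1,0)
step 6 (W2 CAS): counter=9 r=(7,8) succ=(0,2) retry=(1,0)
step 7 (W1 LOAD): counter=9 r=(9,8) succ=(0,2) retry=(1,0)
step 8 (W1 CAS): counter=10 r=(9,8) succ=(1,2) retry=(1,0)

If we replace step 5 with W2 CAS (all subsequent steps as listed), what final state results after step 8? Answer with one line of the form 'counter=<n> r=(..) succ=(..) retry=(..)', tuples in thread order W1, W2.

(re-executing from step 5 with the substitution; state before step 5: counter=8 r=(7,8) succ=(0,1) retry=(0,0))
step 5 (W2 CAS): counter=9 r=(7,8) succ=(0,2) retry=(0,0)
step 6 (W2 CAS): counter=9 r=(7,8) succ=(0,2) retry=(0,1)
step 7 (W1 LOAD): counter=9 r=(9,8) succ=(0,2) retry=(0,1)
step 8 (W1 CAS): counter=10 r=(9,8) succ=(1,2) retry=(0,1)

counter=10 r=(9,8) succ=(1,2) retry=(0,1)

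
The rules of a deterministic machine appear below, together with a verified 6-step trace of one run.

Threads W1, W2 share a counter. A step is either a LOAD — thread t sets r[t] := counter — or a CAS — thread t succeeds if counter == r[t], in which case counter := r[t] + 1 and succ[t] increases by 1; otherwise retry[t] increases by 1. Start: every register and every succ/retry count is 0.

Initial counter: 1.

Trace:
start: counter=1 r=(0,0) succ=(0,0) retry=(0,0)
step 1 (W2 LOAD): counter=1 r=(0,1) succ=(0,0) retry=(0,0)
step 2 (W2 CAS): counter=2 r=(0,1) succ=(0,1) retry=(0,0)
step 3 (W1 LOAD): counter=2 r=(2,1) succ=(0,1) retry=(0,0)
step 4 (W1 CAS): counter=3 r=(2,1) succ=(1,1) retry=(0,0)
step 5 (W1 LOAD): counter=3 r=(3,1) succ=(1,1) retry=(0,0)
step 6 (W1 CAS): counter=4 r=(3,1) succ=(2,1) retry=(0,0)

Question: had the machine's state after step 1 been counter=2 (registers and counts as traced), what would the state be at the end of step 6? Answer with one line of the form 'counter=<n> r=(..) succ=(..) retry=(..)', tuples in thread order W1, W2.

state after step 1 := counter=2 r=(0,1) succ=(0,0) retry=(0,0)
step 2 (W2 CAS): counter=2 r=(0,1) succ=(0,0) retry=(0,1)
step 3 (W1 LOAD): counter=2 r=(2,1) succ=(0,0) retry=(0,1)
step 4 (W1 CAS): counter=3 r=(2,1) succ=(1,0) retry=(0,1)
step 5 (W1 LOAD): counter=3 r=(3,1) succ=(1,0) retry=(0,1)
step 6 (W1 CAS): counter=4 r=(3,1) succ=(2,0) retry=(0,1)

counter=4 r=(3,1) succ=(2,0) retry=(0,1)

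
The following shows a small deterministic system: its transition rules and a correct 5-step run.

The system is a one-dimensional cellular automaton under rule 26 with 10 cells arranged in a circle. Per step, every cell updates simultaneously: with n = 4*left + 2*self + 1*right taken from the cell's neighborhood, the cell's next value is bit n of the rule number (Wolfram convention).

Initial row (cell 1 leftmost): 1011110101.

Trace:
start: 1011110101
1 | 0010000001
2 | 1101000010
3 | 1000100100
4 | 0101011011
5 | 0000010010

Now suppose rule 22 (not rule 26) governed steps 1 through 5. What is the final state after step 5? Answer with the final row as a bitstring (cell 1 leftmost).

(re-executing steps 1..5 under rule 22; state before step 1: 1011110101)
1 | 0000000100
2 | 0000001110
3 | 0000010001
4 | 1000111011
5 | 0101000000

0101000000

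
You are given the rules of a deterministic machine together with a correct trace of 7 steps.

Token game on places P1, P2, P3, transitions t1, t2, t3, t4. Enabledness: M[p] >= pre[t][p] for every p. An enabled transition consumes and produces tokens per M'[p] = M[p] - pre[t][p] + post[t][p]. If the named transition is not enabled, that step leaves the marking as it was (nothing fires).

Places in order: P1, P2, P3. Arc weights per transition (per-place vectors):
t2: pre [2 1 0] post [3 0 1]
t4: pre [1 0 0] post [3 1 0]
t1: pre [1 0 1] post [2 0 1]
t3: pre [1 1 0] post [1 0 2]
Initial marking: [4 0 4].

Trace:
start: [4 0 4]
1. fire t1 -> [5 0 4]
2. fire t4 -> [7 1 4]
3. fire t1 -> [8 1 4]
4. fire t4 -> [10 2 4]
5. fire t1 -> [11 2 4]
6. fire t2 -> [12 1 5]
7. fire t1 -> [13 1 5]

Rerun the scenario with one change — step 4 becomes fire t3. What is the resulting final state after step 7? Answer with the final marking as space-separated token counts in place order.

(re-executing from step 4 with the substitution; state before step 4: [8 1 4])
4. fire t3 -> [8 0 6]
5. fire t1 -> [9 0 6]
6. fire t2 -> [9 0 6]
7. fire t1 -> [10 0 6]

10 0 6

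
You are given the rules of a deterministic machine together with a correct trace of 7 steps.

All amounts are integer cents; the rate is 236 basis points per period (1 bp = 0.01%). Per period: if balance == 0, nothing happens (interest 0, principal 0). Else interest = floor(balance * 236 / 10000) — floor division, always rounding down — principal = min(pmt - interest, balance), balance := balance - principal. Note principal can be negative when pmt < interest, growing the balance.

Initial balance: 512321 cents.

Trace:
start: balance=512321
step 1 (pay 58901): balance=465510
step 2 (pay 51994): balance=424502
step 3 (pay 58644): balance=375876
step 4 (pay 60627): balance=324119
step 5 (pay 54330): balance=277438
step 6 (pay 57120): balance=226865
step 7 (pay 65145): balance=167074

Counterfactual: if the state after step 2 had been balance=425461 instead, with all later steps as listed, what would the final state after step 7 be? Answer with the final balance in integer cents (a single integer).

state after step 2 := balance=425461
step 3 (pay 58644): balance=376857
step 4 (pay 60627): balance=325123
step 5 (pay 54330): balance=278465
step 6 (pay 57120): balance=227916
step 7 (pay 65145): balance=168149

168149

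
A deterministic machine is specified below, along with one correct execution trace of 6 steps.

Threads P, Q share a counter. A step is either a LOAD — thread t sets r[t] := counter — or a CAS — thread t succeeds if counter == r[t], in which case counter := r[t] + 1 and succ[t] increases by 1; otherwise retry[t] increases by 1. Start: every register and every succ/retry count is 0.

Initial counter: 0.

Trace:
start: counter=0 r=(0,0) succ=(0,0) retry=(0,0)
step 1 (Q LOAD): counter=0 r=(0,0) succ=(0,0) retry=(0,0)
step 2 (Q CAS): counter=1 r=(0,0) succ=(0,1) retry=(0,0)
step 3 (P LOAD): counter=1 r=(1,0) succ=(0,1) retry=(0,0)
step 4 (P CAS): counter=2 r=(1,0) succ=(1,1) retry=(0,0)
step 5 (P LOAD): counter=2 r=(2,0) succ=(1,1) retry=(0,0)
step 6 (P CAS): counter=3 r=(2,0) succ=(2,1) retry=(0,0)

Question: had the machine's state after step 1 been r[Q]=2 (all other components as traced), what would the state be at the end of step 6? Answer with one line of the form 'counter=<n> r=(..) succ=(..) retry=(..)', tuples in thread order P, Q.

counter=2 r=(1,2) succ=(2,0) retry=(0,1)

state after step 1 := counter=0 r=(0,2) succ=(0,0) retry=(0,0)
step 2 (Q CAS): counter=0 r=(0,2) succ=(0,0) retry=(0,1)
step 3 (P LOAD): counter=0 r=(0,2) succ=(0,0) retry=(0,1)
step 4 (P CAS): counter=1 r=(0,2) succ=(1,0) retry=(0,1)
step 5 (P LOAD): counter=1 r=(1,2) succ=(1,0) retry=(0,1)
step 6 (P CAS): counter=2 r=(1,2) succ=(2,0) retry=(0,1)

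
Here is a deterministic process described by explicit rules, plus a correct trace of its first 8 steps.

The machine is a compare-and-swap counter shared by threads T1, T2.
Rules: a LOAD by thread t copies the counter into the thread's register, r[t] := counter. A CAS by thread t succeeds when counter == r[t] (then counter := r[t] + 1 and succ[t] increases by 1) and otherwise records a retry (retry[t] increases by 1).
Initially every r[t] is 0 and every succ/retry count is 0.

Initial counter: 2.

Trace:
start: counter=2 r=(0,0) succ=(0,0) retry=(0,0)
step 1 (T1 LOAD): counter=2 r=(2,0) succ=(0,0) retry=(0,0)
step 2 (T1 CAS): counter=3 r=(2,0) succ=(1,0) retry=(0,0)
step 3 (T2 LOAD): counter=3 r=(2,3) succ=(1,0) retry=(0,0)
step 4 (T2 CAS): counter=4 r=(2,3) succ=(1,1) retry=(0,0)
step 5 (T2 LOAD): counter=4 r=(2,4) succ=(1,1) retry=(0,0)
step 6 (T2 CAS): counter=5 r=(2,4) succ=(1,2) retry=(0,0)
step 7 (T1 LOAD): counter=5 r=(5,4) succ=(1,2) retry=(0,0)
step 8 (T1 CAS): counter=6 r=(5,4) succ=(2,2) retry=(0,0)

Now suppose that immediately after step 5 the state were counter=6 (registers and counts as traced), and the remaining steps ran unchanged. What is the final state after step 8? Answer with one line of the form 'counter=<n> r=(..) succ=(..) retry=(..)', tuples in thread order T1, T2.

counter=7 r=(6,4) succ=(2,1) retry=(0,1)

state after step 5 := counter=6 r=(2,4) succ=(1,1) retry=(0,0)
step 6 (T2 CAS): counter=6 r=(2,4) succ=(1,1) retry=(0,1)
step 7 (T1 LOAD): counter=6 r=(6,4) succ=(1,1) retry=(0,1)
step 8 (T1 CAS): counter=7 r=(6,4) succ=(2,1) retry=(0,1)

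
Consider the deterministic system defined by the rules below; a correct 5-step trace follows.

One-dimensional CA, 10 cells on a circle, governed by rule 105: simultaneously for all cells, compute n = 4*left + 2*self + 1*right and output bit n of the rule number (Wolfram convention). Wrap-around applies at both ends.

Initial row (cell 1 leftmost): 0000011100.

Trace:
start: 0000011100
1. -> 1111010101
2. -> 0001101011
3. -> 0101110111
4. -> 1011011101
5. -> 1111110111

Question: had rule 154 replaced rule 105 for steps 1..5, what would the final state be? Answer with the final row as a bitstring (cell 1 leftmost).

(re-executing steps 1..5 under rule 154; state before step 1: 0000011100)
1. -> 0000111010
2. -> 0001110001
3. -> 1011101010
4. -> 0011000000
5. -> 0110100000

0110100000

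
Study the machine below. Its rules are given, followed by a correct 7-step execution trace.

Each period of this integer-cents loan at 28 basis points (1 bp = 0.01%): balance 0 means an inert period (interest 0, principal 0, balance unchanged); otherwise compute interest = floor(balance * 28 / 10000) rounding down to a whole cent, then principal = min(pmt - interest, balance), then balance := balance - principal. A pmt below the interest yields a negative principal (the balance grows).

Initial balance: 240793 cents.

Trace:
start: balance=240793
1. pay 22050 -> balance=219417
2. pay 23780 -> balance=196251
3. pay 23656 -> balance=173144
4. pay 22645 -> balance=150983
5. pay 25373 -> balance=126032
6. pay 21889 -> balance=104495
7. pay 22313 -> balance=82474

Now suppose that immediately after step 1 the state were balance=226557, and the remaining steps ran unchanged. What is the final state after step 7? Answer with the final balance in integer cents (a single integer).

state after step 1 := balance=226557
2. pay 23780 -> balance=203411
3. pay 23656 -> balance=180324
4. pay 22645 -> balance=158183
5. pay 25373 -> balance=133252
6. pay 21889 -> balance=111736
7. pay 22313 -> balance=89735

89735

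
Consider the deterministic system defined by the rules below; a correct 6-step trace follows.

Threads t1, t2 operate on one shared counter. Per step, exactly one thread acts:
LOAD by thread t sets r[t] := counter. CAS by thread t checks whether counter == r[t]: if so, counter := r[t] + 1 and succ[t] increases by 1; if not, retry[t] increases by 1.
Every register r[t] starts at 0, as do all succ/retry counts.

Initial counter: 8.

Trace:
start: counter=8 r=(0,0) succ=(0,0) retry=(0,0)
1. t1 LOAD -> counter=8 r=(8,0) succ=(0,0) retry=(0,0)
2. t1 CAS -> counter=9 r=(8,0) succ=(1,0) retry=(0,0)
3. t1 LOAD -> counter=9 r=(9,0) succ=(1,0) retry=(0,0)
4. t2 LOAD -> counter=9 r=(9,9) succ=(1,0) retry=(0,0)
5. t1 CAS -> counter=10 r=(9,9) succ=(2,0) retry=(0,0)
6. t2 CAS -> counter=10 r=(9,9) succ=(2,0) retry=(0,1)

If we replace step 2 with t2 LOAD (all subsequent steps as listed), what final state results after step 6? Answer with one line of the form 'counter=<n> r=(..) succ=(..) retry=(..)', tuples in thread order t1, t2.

(re-executing from step 2 with the substitution; state before step 2: counter=8 r=(8,0) succ=(0,0) retry=(0,0))
2. t2 LOAD -> counter=8 r=(8,8) succ=(0,0) retry=(0,0)
3. t1 LOAD -> counter=8 r=(8,8) succ=(0,0) retry=(0,0)
4. t2 LOAD -> counter=8 r=(8,8) succ=(0,0) retry=(0,0)
5. t1 CAS -> counter=9 r=(8,8) succ=(1,0) retry=(0,0)
6. t2 CAS -> counter=9 r=(8,8) succ=(1,0) retry=(0,1)

counter=9 r=(8,8) succ=(1,0) retry=(0,1)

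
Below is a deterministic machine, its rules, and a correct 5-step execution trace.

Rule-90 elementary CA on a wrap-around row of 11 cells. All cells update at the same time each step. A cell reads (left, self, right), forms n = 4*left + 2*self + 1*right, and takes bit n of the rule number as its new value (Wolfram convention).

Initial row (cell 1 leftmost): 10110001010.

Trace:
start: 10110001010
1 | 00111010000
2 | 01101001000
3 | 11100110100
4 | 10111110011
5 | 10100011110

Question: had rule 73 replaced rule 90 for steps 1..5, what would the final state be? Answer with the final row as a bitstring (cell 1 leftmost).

10110111000

(re-executing steps 1..5 under rule 73; state before step 1: 10110001010)
1 | 00110100000
2 | 10110001111
3 | 10110101000
4 | 00110000010
5 | 10110111000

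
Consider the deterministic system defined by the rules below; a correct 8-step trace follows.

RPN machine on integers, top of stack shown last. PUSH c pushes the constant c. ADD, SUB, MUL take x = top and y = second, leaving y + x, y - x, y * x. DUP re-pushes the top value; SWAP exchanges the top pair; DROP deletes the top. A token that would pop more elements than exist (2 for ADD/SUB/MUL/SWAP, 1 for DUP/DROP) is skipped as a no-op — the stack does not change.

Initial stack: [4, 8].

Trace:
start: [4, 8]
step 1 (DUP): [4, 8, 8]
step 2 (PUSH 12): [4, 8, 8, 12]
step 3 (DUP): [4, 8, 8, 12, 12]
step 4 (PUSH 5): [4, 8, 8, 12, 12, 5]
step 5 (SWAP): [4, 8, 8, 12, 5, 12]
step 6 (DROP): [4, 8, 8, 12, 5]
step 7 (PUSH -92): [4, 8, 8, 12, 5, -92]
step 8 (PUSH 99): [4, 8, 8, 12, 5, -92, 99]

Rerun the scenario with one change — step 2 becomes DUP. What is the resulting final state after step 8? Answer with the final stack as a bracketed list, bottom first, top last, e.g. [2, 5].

[4, 8, 8, 8, 5, -92, 99]

(re-executing from step 2 with the substitution; state before step 2: [4, 8, 8])
step 2 (DUP): [4, 8, 8, 8]
step 3 (DUP): [4, 8, 8, 8, 8]
step 4 (PUSH 5): [4, 8, 8, 8, 8, 5]
step 5 (SWAP): [4, 8, 8, 8, 5, 8]
step 6 (DROP): [4, 8, 8, 8, 5]
step 7 (PUSH -92): [4, 8, 8, 8, 5, -92]
step 8 (PUSH 99): [4, 8, 8, 8, 5, -92, 99]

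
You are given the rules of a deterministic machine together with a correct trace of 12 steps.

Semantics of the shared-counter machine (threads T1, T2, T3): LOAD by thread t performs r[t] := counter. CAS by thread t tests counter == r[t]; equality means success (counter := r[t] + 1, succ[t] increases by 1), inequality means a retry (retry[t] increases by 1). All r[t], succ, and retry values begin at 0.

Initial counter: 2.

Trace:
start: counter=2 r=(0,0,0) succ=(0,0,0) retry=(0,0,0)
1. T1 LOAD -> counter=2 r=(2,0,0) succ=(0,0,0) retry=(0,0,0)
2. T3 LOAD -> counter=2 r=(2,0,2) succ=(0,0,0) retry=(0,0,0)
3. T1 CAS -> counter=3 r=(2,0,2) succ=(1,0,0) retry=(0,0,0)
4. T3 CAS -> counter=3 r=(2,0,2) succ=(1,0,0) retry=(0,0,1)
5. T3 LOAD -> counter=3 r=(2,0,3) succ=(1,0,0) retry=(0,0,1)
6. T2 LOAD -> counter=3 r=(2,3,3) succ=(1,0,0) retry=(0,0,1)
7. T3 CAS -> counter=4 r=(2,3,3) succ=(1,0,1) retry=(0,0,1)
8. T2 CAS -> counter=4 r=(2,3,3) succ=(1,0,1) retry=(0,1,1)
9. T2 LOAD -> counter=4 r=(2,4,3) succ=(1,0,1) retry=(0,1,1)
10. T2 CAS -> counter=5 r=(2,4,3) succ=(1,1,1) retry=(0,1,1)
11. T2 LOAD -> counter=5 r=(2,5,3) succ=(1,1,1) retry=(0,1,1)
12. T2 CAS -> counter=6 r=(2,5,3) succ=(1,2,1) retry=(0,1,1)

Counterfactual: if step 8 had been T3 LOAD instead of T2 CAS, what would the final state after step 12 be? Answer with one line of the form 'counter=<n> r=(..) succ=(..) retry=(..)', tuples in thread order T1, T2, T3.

(re-executing from step 8 with the substitution; state before step 8: counter=4 r=(2,3,3) succ=(1,0,1) retry=(0,0,1))
8. T3 LOAD -> counter=4 r=(2,3,4) succ=(1,0,1) retry=(0,0,1)
9. T2 LOAD -> counter=4 r=(2,4,4) succ=(1,0,1) retry=(0,0,1)
10. T2 CAS -> counter=5 r=(2,4,4) succ=(1,1,1) retry=(0,0,1)
11. T2 LOAD -> counter=5 r=(2,5,4) succ=(1,1,1) retry=(0,0,1)
12. T2 CAS -> counter=6 r=(2,5,4) succ=(1,2,1) retry=(0,0,1)

counter=6 r=(2,5,4) succ=(1,2,1) retry=(0,0,1)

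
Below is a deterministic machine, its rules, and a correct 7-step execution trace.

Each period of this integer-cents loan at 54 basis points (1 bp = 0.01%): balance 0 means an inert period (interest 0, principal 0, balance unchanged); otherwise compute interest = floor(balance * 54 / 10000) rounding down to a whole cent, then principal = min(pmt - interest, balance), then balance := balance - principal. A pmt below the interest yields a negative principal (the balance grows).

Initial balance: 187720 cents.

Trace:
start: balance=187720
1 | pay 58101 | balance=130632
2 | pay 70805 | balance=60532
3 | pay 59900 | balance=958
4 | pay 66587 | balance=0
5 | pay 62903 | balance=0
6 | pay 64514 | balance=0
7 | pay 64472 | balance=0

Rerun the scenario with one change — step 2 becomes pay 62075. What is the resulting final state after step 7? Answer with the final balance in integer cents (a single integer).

(re-executing from step 2 with the substitution; state before step 2: balance=130632)
2 | pay 62075 | balance=69262
3 | pay 59900 | balance=9736
4 | pay 66587 | balance=0
5 | pay 62903 | balance=0
6 | pay 64514 | balance=0
7 | pay 64472 | balance=0

0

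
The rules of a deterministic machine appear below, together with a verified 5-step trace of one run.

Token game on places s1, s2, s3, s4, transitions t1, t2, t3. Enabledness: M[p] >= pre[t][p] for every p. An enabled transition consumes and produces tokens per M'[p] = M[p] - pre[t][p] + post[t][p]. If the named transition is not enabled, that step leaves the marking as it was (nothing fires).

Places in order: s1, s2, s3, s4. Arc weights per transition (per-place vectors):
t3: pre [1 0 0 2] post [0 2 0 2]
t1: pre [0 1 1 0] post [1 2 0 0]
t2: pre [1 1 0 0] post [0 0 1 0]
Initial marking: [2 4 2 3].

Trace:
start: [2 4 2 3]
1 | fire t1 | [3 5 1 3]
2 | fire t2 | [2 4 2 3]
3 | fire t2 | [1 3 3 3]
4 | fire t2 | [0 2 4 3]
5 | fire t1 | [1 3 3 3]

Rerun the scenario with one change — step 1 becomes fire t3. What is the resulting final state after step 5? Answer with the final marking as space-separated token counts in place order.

(re-executing from step 1 with the substitution; state before step 1: [2 4 2 3])
1 | fire t3 | [1 6 2 3]
2 | fire t2 | [0 5 3 3]
3 | fire t2 | [0 5 3 3]
4 | fire t2 | [0 5 3 3]
5 | fire t1 | [1 6 2 3]

1 6 2 3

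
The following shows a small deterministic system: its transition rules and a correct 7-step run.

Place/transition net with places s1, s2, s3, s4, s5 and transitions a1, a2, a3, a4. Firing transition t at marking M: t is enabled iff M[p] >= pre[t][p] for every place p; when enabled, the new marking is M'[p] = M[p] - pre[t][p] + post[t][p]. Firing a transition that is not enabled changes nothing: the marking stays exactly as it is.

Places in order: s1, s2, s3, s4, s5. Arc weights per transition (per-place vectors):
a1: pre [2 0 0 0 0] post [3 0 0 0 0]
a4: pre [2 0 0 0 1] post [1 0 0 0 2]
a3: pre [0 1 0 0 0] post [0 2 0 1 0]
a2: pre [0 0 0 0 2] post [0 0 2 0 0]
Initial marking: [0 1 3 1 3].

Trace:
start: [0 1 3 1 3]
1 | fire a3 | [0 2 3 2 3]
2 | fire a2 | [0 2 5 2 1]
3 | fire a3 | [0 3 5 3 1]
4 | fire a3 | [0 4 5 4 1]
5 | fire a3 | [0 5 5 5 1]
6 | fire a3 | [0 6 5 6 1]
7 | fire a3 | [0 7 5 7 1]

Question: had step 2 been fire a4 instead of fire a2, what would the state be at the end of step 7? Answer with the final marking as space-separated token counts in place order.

(re-executing from step 2 with the substitution; state before step 2: [0 2 3 2 3])
2 | fire a4 | [0 2 3 2 3]
3 | fire a3 | [0 3 3 3 3]
4 | fire a3 | [0 4 3 4 3]
5 | fire a3 | [0 5 3 5 3]
6 | fire a3 | [0 6 3 6 3]
7 | fire a3 | [0 7 3 7 3]

0 7 3 7 3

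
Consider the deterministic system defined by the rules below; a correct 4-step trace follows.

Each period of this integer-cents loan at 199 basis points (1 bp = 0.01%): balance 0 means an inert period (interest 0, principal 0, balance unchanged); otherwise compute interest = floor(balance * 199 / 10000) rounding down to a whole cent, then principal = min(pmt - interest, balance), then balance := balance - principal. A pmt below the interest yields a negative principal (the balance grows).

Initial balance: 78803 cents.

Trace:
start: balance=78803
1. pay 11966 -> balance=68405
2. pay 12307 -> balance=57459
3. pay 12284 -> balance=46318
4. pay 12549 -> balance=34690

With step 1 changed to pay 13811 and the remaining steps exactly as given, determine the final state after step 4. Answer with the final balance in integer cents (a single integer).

32732

(re-executing from step 1 with the substitution; state before step 1: balance=78803)
1. pay 13811 -> balance=66560
2. pay 12307 -> balance=55577
3. pay 12284 -> balance=44398
4. pay 12549 -> balance=32732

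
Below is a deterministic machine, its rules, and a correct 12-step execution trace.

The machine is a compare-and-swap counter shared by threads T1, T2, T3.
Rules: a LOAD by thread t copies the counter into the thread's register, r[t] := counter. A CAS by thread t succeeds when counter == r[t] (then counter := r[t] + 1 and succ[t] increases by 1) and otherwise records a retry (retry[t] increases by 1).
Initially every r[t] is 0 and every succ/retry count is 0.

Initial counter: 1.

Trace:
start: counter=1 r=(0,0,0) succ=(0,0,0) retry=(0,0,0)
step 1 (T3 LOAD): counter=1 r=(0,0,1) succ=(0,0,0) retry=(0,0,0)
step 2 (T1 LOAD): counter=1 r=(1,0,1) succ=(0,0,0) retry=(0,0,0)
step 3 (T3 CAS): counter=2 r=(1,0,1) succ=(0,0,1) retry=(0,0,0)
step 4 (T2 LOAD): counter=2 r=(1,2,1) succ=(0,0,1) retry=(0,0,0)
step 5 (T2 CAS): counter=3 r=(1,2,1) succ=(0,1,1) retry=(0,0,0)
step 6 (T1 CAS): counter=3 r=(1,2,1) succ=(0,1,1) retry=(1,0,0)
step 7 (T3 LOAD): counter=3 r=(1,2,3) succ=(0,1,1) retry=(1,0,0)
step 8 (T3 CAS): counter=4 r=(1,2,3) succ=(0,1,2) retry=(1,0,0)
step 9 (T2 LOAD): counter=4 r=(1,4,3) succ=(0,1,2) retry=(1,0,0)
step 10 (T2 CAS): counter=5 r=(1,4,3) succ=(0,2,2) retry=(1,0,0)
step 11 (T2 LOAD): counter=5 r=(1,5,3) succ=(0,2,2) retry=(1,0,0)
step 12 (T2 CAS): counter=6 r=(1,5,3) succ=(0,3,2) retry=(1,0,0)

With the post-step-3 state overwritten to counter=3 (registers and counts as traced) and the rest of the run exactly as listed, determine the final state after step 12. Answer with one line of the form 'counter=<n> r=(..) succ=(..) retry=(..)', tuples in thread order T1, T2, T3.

state after step 3 := counter=3 r=(1,0,1) succ=(0,0,1) retry=(0,0,0)
step 4 (T2 LOAD): counter=3 r=(1,3,1) succ=(0,0,1) retry=(0,0,0)
step 5 (T2 CAS): counter=4 r=(1,3,1) succ=(0,1,1) retry=(0,0,0)
step 6 (T1 CAS): counter=4 r=(1,3,1) succ=(0,1,1) retry=(1,0,0)
step 7 (T3 LOAD): counter=4 r=(1,3,4) succ=(0,1,1) retry=(1,0,0)
step 8 (T3 CAS): counter=5 r=(1,3,4) succ=(0,1,2) retry=(1,0,0)
step 9 (T2 LOAD): counter=5 r=(1,5,4) succ=(0,1,2) retry=(1,0,0)
step 10 (T2 CAS): counter=6 r=(1,5,4) succ=(0,2,2) retry=(1,0,0)
step 11 (T2 LOAD): counter=6 r=(1,6,4) succ=(0,2,2) retry=(1,0,0)
step 12 (T2 CAS): counter=7 r=(1,6,4) succ=(0,3,2) retry=(1,0,0)

counter=7 r=(1,6,4) succ=(0,3,2) retry=(1,0,0)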